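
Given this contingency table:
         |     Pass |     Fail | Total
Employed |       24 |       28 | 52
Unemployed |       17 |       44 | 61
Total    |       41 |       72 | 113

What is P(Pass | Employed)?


P(Pass | Employed) = 24/(24+28) = 24/52 = 6/13

P(Pass|Employed) = 6/13 ≈ 46.15%


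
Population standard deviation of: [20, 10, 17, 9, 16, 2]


Mean = 74/6 = 37/3
  (20-37/3)²=529/9
  (10-37/3)²=49/9
  (17-37/3)²=196/9
  (9-37/3)²=100/9
  (16-37/3)²=121/9
  (2-37/3)²=961/9
Σ(x-μ)² = 652/3
σ² = (652/3)/6 = 326/9

σ = √(326/9) ≈ 6.0185


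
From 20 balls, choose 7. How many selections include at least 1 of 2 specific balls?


Complement: C(20,7) - C(18,7) = 77520 - 31824 = 45696

45696


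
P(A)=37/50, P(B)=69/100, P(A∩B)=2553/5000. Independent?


P(A)×P(B) = 2553/5000
P(A∩B) = 2553/5000
Equal ✓ → Independent

Yes, independent


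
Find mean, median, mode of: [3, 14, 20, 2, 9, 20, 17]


Sorted: [2, 3, 9, 14, 17, 20, 20]
Mean = 85/7
Median = 14
Freq: {3: 1, 14: 1, 20: 2, 2: 1, 9: 1, 17: 1}
Mode: [20]

Mean=85/7, Median=14, Mode=20


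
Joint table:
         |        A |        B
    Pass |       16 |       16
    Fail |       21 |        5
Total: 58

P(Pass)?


P(Pass) = (16+16)/58 = 32/58 = 16/29

P(Pass) = 16/29 ≈ 55.17%


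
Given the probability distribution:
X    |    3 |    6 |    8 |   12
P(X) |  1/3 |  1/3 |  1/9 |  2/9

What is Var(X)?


E[X] = 59/9
E[X²] = 487/9
Var(X) = E[X²] - (E[X])² = 487/9 - 3481/81 = 902/81

Var(X) = 902/81 ≈ 11.1358


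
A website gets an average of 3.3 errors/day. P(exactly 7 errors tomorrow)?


Poisson(λ=3.3): P(X=7) = e^(-λ)×λ^k/k!
= e^(-3.3) × 3.3^7 / 7!
≈ 0.0368831674 × 4261.8442977 / 5040 ≈ 0.031189

P(X=7) ≈ 0.031189 ≈ 3.12%


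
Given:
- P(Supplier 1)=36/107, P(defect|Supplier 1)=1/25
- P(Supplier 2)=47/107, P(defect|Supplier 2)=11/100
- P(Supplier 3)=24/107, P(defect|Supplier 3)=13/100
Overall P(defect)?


P(B) = Σ P(B|Aᵢ)×P(Aᵢ)
  1/25×36/107 = 36/2675
  11/100×47/107 = 517/10700
  13/100×24/107 = 78/2675
Sum = 973/10700

P(defect) = 973/10700 ≈ 9.09%


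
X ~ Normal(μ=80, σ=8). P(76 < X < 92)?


z₁=(76-80)/8=-0.5, z₂=(92-80)/8=1.5
P = Φ(1.5) - Φ(-0.5) = 0.933193 - 0.308538 = 0.624655 ≈ 0.6247

P(76 < X < 92) ≈ 0.6247


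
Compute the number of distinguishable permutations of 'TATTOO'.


Letters: 6, freq: {'T': 3, 'A': 1, 'O': 2}
6!/(3!×1!×2!) = 720/12 = 60

60


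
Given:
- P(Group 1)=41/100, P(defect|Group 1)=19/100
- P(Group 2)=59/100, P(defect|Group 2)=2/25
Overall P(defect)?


P(B) = Σ P(B|Aᵢ)×P(Aᵢ)
  19/100×41/100 = 779/10000
  2/25×59/100 = 59/1250
Sum = 1251/10000

P(defect) = 1251/10000 ≈ 12.51%


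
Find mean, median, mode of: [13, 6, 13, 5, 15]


Sorted: [5, 6, 13, 13, 15]
Mean = 52/5
Median = 13
Freq: {13: 2, 6: 1, 5: 1, 15: 1}
Mode: [13]

Mean=52/5, Median=13, Mode=13


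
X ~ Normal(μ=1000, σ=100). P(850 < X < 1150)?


z₁=(850-1000)/100=-1.5, z₂=(1150-1000)/100=1.5
P = Φ(1.5) - Φ(-1.5) = 0.933193 - 0.066807 = 0.866386 ≈ 0.8664

P(850 < X < 1150) ≈ 0.8664


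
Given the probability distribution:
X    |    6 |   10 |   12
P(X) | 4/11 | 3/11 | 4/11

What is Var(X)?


E[X] = 102/11
E[X²] = 1020/11
Var(X) = E[X²] - (E[X])² = 1020/11 - 10404/121 = 816/121

Var(X) = 816/121 ≈ 6.7438


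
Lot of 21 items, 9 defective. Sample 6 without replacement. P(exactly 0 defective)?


Hypergeometric: C(9,0)×C(12,6)/C(21,6)
= 1×924/54264 = 11/646

P(X=0) = 11/646 ≈ 1.70%


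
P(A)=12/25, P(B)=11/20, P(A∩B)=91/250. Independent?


P(A)×P(B) = 33/125
P(A∩B) = 91/250
Not equal → NOT independent

No, not independent


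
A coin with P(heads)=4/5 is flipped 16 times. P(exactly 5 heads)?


Binomial: P(X=5) = C(16,5)×p^5×(1-p)^11
= 4368 × 1024/3125 × 1/48828125 = 4472832/152587890625

P(X=5) = 4472832/152587890625 ≈ 0.00%


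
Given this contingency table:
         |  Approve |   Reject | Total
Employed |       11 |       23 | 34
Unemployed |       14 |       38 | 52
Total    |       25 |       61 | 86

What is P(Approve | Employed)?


P(Approve | Employed) = 11/(11+23) = 11/34

P(Approve|Employed) = 11/34 ≈ 32.35%


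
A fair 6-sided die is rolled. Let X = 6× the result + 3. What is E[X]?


E[die] = (1+6)/2 = 7/2
E[X] = 6×7/2 + 3 = 24

E[X] = 24


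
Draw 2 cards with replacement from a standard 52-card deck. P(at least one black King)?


P(not a black King) = 50/52 = 25/26
P(none in 2 draws) = (25/26)^2 = 625/676
P(≥1 black King) = 1 - 625/676 = 51/676

P = 51/676 ≈ 7.54%


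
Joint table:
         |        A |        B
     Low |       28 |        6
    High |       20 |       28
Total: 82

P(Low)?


P(Low) = (28+6)/82 = 34/82 = 17/41

P(Low) = 17/41 ≈ 41.46%


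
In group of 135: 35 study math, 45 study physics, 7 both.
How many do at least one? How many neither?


|A∪B| = 35+45-7 = 73
Neither = 135-73 = 62

At least one: 73; Neither: 62


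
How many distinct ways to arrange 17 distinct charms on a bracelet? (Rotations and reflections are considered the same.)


Free circular arrangements: rotations and reflections both identified.
(n-1)!/2 = 16!/2 = 20922789888000/2 = 10461394944000

10461394944000


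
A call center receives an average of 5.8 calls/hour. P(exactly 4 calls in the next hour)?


Poisson(λ=5.8): P(X=4) = e^(-λ)×λ^k/k!
= e^(-5.8) × 5.8^4 / 4!
≈ 0.003027554745 × 1131.6496 / 24 ≈ 0.142755

P(X=4) ≈ 0.142755 ≈ 14.28%


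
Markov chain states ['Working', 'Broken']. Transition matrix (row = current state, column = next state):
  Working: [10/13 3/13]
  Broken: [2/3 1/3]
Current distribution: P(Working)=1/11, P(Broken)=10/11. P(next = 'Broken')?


P(next=Broken) = Σᵢ P(now=i)×P(i→Broken)
= 1/11×3/13 + 10/11×1/3
= 3/143 + 10/33 = 139/429

P = 139/429 ≈ 0.3240


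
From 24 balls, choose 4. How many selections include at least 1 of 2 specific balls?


Complement: C(24,4) - C(22,4) = 10626 - 7315 = 3311

3311


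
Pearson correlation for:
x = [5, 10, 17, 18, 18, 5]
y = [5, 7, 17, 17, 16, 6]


n=6, Σx=73, Σy=68, Σxy=1008, Σx²=1087, Σy²=944
r = (6×1008 - 73×68)/√((6×1087 - 73²)(6×944 - 68²))
= 1084/√(1193×1040) = 1084/√1240720 ≈ 1084/1113.8761 ≈ 0.9732

r ≈ 0.9732


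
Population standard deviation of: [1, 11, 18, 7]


Mean = 37/4
  (1-37/4)²=1089/16
  (11-37/4)²=49/16
  (18-37/4)²=1225/16
  (7-37/4)²=81/16
Σ(x-μ)² = 611/4
σ² = (611/4)/4 = 611/16

σ = √(611/16) ≈ 6.1796


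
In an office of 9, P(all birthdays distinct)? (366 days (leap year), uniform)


P(all different) = Π(366-i)/366 for i=0..8
= (366/366)×(365/366)×...×(358/366)
= 0.905624

P ≈ 0.9056 ≈ 90.56%


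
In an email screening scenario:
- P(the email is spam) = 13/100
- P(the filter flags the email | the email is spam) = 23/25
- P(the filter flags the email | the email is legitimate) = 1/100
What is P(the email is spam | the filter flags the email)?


Using Bayes' theorem:
P(A|B) = P(B|A)·P(A) / P(B)

P(the filter flags the email) = 23/25 × 13/100 + 1/100 × 87/100
= 299/2500 + 87/10000 = 1283/10000

P(the email is spam|the filter flags the email) = (299/2500) / (1283/10000) = 1196/1283

P(the email is spam|the filter flags the email) = 1196/1283 ≈ 93.22%


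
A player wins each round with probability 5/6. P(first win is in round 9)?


Geometric: P(X=9) = (1-p)^(k-1)×p = (1/6)^8×5/6 = 5/10077696

P(X=9) = 5/10077696 ≈ 0.00%


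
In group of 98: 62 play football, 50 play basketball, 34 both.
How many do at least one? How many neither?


|A∪B| = 62+50-34 = 78
Neither = 98-78 = 20

At least one: 78; Neither: 20


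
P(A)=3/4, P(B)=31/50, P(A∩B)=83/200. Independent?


P(A)×P(B) = 93/200
P(A∩B) = 83/200
Not equal → NOT independent

No, not independent


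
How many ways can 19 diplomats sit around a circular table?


Circular arrangements of 19 distinct objects: fix one position to break rotational symmetry.
(n-1)! = 18! = 6402373705728000

6402373705728000


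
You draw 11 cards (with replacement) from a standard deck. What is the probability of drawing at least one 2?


P(not a 2) = 48/52 = 12/13
P(none in 11 draws) = (12/13)^11 = 743008370688/1792160394037
P(≥1 2) = 1 - 743008370688/1792160394037 = 1049152023349/1792160394037

P = 1049152023349/1792160394037 ≈ 58.54%


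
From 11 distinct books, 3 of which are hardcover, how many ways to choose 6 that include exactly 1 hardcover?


Choose 1 of the 3 hardcovers and 5 of the other 8 books:
C(3,1)×C(8,5) = 3×56 = 168

168


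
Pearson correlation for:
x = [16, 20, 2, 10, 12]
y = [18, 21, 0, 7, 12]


n=5, Σx=60, Σy=58, Σxy=922, Σx²=904, Σy²=958
r = (5×922 - 60×58)/√((5×904 - 60²)(5×958 - 58²))
= 1130/√(920×1426) = 1130/√1311920 ≈ 1130/1145.3908 ≈ 0.9866

r ≈ 0.9866


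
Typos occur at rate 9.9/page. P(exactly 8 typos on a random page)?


Poisson(λ=9.9): P(X=8) = e^(-λ)×λ^k/k!
= e^(-9.9) × 9.9^8 / 8!
≈ 5.017468206e-05 × 92274469.4428 / 40320 ≈ 0.114827

P(X=8) ≈ 0.114827 ≈ 11.48%


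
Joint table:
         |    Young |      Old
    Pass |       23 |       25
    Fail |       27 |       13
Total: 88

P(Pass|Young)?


P(Pass|Young) = 23/(23+27) = 23/50

P = 23/50 ≈ 46.00%


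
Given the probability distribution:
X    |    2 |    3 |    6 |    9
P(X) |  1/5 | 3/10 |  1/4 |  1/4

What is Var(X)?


E[X] = 101/20
E[X²] = 131/4
Var(X) = E[X²] - (E[X])² = 131/4 - 10201/400 = 2899/400

Var(X) = 2899/400 ≈ 7.2475


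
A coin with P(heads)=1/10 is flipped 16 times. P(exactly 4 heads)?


Binomial: P(X=4) = C(16,4)×p^4×(1-p)^12
= 1820 × 1/10000 × 282429536481/1000000000000 = 25701087819771/500000000000000

P(X=4) = 25701087819771/500000000000000 ≈ 5.14%


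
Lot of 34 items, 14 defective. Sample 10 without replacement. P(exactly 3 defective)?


Hypergeometric: C(14,3)×C(20,7)/C(34,10)
= 364×77520/131128140 = 2128/9889

P(X=3) = 2128/9889 ≈ 21.52%


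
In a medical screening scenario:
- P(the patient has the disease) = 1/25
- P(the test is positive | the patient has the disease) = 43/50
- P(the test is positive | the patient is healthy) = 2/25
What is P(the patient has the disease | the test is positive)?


Using Bayes' theorem:
P(A|B) = P(B|A)·P(A) / P(B)

P(the test is positive) = 43/50 × 1/25 + 2/25 × 24/25
= 43/1250 + 48/625 = 139/1250

P(the patient has the disease|the test is positive) = (43/1250) / (139/1250) = 43/139

P(the patient has the disease|the test is positive) = 43/139 ≈ 30.94%


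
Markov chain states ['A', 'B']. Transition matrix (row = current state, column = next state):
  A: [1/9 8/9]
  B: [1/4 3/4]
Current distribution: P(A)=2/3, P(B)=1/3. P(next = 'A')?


P(next=A) = Σᵢ P(now=i)×P(i→A)
= 2/3×1/9 + 1/3×1/4
= 2/27 + 1/12 = 17/108

P = 17/108 ≈ 0.1574


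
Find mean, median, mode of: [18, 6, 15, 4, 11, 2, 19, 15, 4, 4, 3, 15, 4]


Sorted: [2, 3, 4, 4, 4, 4, 6, 11, 15, 15, 15, 18, 19]
Mean = 120/13
Median = 6
Freq: {18: 1, 6: 1, 15: 3, 4: 4, 11: 1, 2: 1, 19: 1, 3: 1}
Mode: [4]

Mean=120/13, Median=6, Mode=4


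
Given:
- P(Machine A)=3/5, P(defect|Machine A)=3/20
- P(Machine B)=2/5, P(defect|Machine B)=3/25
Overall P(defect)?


P(B) = Σ P(B|Aᵢ)×P(Aᵢ)
  3/20×3/5 = 9/100
  3/25×2/5 = 6/125
Sum = 69/500

P(defect) = 69/500 ≈ 13.80%


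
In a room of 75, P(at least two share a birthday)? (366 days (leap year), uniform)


P(all different) = Π(366-i)/366 for i=0..74
= 0.000287
P(match) = 1 - 0.000287 = 0.999713

P ≈ 0.9997 ≈ 99.97%


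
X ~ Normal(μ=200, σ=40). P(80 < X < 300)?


z₁=(80-200)/40=-3.0, z₂=(300-200)/40=2.5
P = Φ(2.5) - Φ(-3.0) = 0.993790 - 0.001350 = 0.992440 ≈ 0.9924

P(80 < X < 300) ≈ 0.9924


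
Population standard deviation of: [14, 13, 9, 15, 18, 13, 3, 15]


Mean = 100/8 = 25/2
  (14-25/2)²=9/4
  (13-25/2)²=1/4
  (9-25/2)²=49/4
  (15-25/2)²=25/4
  (18-25/2)²=121/4
  (13-25/2)²=1/4
  (3-25/2)²=361/4
  (15-25/2)²=25/4
Σ(x-μ)² = 148
σ² = 148/8 = 37/2

σ = √(37/2) ≈ 4.3012


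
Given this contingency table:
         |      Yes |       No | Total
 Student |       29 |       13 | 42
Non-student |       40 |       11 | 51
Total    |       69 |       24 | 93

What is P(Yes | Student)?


P(Yes | Student) = 29/(29+13) = 29/42

P(Yes|Student) = 29/42 ≈ 69.05%


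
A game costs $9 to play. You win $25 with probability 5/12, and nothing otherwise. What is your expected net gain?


E[gain] = (25-9)×5/12 + (-9)×7/12
= 20/3 - 21/4 = 17/12

Expected net gain = $17/12 ≈ $1.42


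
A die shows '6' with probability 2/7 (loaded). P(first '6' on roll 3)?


Geometric: P(X=3) = (1-p)^(k-1)×p = (5/7)^2×2/7 = 50/343

P(X=3) = 50/343 ≈ 14.58%


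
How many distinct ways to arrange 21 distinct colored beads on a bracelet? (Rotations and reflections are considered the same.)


Free circular arrangements: rotations and reflections both identified.
(n-1)!/2 = 20!/2 = 2432902008176640000/2 = 1216451004088320000

1216451004088320000


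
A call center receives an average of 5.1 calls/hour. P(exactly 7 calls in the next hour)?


Poisson(λ=5.1): P(X=7) = e^(-λ)×λ^k/k!
= e^(-5.1) × 5.1^7 / 7!
≈ 0.006096746566 × 89741.0677851 / 5040 ≈ 0.108557

P(X=7) ≈ 0.108557 ≈ 10.86%


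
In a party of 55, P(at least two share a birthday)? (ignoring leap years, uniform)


P(all different) = Π(365-i)/365 for i=0..54
= 0.013738
P(match) = 1 - 0.013738 = 0.986262

P ≈ 0.9863 ≈ 98.63%


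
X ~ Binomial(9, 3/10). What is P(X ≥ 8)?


P(X ≥ 8) = Σ P(X=i) for i=8..9
P(X=8) = 413343/1000000000
P(X=9) = 19683/1000000000
Sum = 216513/500000000

P(X ≥ 8) = 216513/500000000 ≈ 0.04%


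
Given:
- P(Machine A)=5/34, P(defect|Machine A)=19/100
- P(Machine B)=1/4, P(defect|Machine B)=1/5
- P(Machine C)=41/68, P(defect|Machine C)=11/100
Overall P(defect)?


P(B) = Σ P(B|Aᵢ)×P(Aᵢ)
  19/100×5/34 = 19/680
  1/5×1/4 = 1/20
  11/100×41/68 = 451/6800
Sum = 981/6800

P(defect) = 981/6800 ≈ 14.43%


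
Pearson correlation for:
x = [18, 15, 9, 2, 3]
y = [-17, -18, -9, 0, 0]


n=5, Σx=47, Σy=-44, Σxy=-657, Σx²=643, Σy²=694
r = (5×(-657) - 47×(-44))/√((5×643 - 47²)(5×694 - (-44)²))
= -1217/√(1006×1534) = -1217/√1543204 ≈ -1217/1242.2576 ≈ -0.9797

r ≈ -0.9797


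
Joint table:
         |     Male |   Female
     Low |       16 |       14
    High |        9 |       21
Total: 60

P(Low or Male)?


P(Low∨Male) = P(Low) + P(Male) - P(Low∧Male)
= (30 + 25 - 16)/60 = 39/60 = 13/20

P = 13/20 ≈ 65.00%


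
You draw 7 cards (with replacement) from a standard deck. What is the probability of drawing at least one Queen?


P(not a Queen) = 48/52 = 12/13
P(none in 7 draws) = (12/13)^7 = 35831808/62748517
P(≥1 Queen) = 1 - 35831808/62748517 = 26916709/62748517

P = 26916709/62748517 ≈ 42.90%


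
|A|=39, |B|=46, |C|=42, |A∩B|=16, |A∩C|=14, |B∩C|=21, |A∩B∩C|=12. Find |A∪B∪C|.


|A∪B∪C| = 39+46+42-16-14-21+12 = 88

|A∪B∪C| = 88


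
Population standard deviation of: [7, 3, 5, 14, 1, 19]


Mean = 49/6
  (7-49/6)²=49/36
  (3-49/6)²=961/36
  (5-49/6)²=361/36
  (14-49/6)²=1225/36
  (1-49/6)²=1849/36
  (19-49/6)²=4225/36
Σ(x-μ)² = 1445/6
σ² = (1445/6)/6 = 1445/36

σ = √(1445/36) ≈ 6.3355


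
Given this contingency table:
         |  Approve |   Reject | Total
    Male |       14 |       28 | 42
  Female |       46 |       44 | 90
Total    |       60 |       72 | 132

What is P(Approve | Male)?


P(Approve | Male) = 14/(14+28) = 14/42 = 1/3

P(Approve|Male) = 1/3 ≈ 33.33%


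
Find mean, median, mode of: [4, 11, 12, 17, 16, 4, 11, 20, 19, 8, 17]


Sorted: [4, 4, 8, 11, 11, 12, 16, 17, 17, 19, 20]
Mean = 139/11
Median = 12
Freq: {4: 2, 11: 2, 12: 1, 17: 2, 16: 1, 20: 1, 19: 1, 8: 1}
Mode: [4, 11, 17]

Mean=139/11, Median=12, Mode=[4, 11, 17]


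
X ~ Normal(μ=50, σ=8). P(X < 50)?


z = (50-50)/8 = 0.0
P(Z < 0.0) = 0.5000

P(X < 50) ≈ 0.5000


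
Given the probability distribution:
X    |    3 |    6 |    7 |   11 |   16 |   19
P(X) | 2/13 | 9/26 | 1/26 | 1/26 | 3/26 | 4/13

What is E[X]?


E[X] = Σ x·P(X=x)
= (3)×(2/13) + (6)×(9/26) + (7)×(1/26) + (11)×(1/26) + (16)×(3/26) + (19)×(4/13)
= 142/13

E[X] = 142/13


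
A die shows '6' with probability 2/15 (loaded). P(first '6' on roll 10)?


Geometric: P(X=10) = (1-p)^(k-1)×p = (13/15)^9×2/15 = 21208998746/576650390625

P(X=10) = 21208998746/576650390625 ≈ 3.68%


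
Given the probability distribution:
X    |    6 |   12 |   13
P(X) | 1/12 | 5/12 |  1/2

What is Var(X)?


E[X] = 12
E[X²] = 295/2
Var(X) = E[X²] - (E[X])² = 295/2 - 144 = 7/2

Var(X) = 7/2 ≈ 3.5000


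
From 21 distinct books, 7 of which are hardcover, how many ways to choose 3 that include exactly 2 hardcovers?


Choose 2 of the 7 hardcovers and 1 of the other 14 books:
C(7,2)×C(14,1) = 21×14 = 294

294


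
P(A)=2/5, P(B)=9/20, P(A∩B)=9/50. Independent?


P(A)×P(B) = 9/50
P(A∩B) = 9/50
Equal ✓ → Independent

Yes, independent


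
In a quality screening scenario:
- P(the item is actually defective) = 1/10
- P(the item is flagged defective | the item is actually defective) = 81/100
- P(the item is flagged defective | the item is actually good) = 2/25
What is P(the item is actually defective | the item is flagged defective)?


Using Bayes' theorem:
P(A|B) = P(B|A)·P(A) / P(B)

P(the item is flagged defective) = 81/100 × 1/10 + 2/25 × 9/10
= 81/1000 + 9/125 = 153/1000

P(the item is actually defective|the item is flagged defective) = (81/1000) / (153/1000) = 9/17

P(the item is actually defective|the item is flagged defective) = 9/17 ≈ 52.94%


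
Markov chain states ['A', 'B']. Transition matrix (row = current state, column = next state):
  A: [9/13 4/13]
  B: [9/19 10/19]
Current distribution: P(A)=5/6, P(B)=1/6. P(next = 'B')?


P(next=B) = Σᵢ P(now=i)×P(i→B)
= 5/6×4/13 + 1/6×10/19
= 10/39 + 5/57 = 85/247

P = 85/247 ≈ 0.3441


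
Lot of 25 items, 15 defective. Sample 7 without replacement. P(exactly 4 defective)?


Hypergeometric: C(15,4)×C(10,3)/C(25,7)
= 1365×120/480700 = 1638/4807

P(X=4) = 1638/4807 ≈ 34.08%


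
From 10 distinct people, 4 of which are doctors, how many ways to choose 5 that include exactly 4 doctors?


Choose 4 of the 4 doctors and 1 of the other 6 people:
C(4,4)×C(6,1) = 1×6 = 6

6


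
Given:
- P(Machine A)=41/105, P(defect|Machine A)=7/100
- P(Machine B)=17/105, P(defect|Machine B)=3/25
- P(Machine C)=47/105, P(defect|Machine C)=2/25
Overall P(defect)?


P(B) = Σ P(B|Aᵢ)×P(Aᵢ)
  7/100×41/105 = 41/1500
  3/25×17/105 = 17/875
  2/25×47/105 = 94/2625
Sum = 289/3500

P(defect) = 289/3500 ≈ 8.26%


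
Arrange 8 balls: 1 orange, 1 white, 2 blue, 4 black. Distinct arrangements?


8!/(1!×1!×2!×4!) = 840

840


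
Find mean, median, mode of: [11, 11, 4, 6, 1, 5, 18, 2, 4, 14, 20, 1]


Sorted: [1, 1, 2, 4, 4, 5, 6, 11, 11, 14, 18, 20]
Mean = 97/12
Median = 11/2
Freq: {11: 2, 4: 2, 6: 1, 1: 2, 5: 1, 18: 1, 2: 1, 14: 1, 20: 1}
Mode: [1, 4, 11]

Mean=97/12, Median=11/2, Mode=[1, 4, 11]


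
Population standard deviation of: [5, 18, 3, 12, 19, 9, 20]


Mean = 86/7
  (5-86/7)²=2601/49
  (18-86/7)²=1600/49
  (3-86/7)²=4225/49
  (12-86/7)²=4/49
  (19-86/7)²=2209/49
  (9-86/7)²=529/49
  (20-86/7)²=2916/49
Σ(x-μ)² = 2012/7
σ² = (2012/7)/7 = 2012/49

σ = √(2012/49) ≈ 6.4079


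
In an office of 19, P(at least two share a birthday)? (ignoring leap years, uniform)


P(all different) = Π(365-i)/365 for i=0..18
= 0.620881
P(match) = 1 - 0.620881 = 0.379119

P ≈ 0.3791 ≈ 37.91%


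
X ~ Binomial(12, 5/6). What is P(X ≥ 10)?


P(X ≥ 10) = Σ P(X=i) for i=10..12
P(X=10) = 107421875/362797056
P(X=11) = 48828125/181398528
P(X=12) = 244140625/2176782336
Sum = 1474609375/2176782336

P(X ≥ 10) = 1474609375/2176782336 ≈ 67.74%


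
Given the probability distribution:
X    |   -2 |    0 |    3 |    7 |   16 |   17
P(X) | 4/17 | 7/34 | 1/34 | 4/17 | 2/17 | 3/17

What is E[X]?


E[X] = Σ x·P(X=x)
= (-2)×(4/17) + (0)×(7/34) + (3)×(1/34) + (7)×(4/17) + (16)×(2/17) + (17)×(3/17)
= 209/34

E[X] = 209/34


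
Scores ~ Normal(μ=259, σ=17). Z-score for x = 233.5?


z = (x - μ)/σ = (233.5 - 259)/17 = -1.5

z = -1.5


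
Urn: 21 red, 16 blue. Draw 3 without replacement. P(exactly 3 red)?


Hypergeometric: C(21,3)×C(16,0)/C(37,3)
= 1330×1/7770 = 19/111

P(X=3) = 19/111 ≈ 17.12%


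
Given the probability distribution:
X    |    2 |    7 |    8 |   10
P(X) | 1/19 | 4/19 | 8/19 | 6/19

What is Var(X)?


E[X] = 154/19
E[X²] = 1312/19
Var(X) = E[X²] - (E[X])² = 1312/19 - 23716/361 = 1212/361

Var(X) = 1212/361 ≈ 3.3573


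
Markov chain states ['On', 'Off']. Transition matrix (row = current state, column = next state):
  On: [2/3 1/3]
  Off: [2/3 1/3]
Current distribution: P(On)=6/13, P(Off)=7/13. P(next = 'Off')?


P(next=Off) = Σᵢ P(now=i)×P(i→Off)
= 6/13×1/3 + 7/13×1/3
= 2/13 + 7/39 = 1/3

P = 1/3 ≈ 0.3333


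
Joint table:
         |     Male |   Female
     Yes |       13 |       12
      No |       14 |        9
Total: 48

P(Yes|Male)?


P(Yes|Male) = 13/(13+14) = 13/27

P = 13/27 ≈ 48.15%


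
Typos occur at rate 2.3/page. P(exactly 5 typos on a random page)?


Poisson(λ=2.3): P(X=5) = e^(-λ)×λ^k/k!
= e^(-2.3) × 2.3^5 / 5!
≈ 0.1002588437 × 64.36343 / 120 ≈ 0.053775

P(X=5) ≈ 0.053775 ≈ 5.38%


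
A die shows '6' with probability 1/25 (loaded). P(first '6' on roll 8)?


Geometric: P(X=8) = (1-p)^(k-1)×p = (24/25)^7×1/25 = 4586471424/152587890625

P(X=8) = 4586471424/152587890625 ≈ 3.01%


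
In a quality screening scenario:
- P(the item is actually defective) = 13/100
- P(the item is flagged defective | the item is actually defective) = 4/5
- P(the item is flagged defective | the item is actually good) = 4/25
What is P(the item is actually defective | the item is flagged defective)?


Using Bayes' theorem:
P(A|B) = P(B|A)·P(A) / P(B)

P(the item is flagged defective) = 4/5 × 13/100 + 4/25 × 87/100
= 13/125 + 87/625 = 152/625

P(the item is actually defective|the item is flagged defective) = (13/125) / (152/625) = 65/152

P(the item is actually defective|the item is flagged defective) = 65/152 ≈ 42.76%


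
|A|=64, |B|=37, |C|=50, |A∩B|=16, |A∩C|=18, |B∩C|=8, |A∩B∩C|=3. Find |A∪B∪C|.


|A∪B∪C| = 64+37+50-16-18-8+3 = 112

|A∪B∪C| = 112


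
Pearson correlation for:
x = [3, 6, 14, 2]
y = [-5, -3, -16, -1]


n=4, Σx=25, Σy=-25, Σxy=-259, Σx²=245, Σy²=291
r = (4×(-259) - 25×(-25))/√((4×245 - 25²)(4×291 - (-25)²))
= -411/√(355×539) = -411/√191345 ≈ -411/437.4300 ≈ -0.9396

r ≈ -0.9396


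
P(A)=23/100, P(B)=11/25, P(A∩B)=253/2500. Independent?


P(A)×P(B) = 253/2500
P(A∩B) = 253/2500
Equal ✓ → Independent

Yes, independent


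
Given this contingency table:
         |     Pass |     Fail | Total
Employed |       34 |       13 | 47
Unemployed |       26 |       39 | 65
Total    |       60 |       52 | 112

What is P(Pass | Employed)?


P(Pass | Employed) = 34/(34+13) = 34/47

P(Pass|Employed) = 34/47 ≈ 72.34%


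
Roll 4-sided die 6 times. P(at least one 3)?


P(no 3)^6 = (3/4)^6 = 729/4096
P(≥1) = 1 - 729/4096 = 3367/4096

P = 3367/4096 ≈ 82.20%


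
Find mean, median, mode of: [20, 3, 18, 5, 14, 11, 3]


Sorted: [3, 3, 5, 11, 14, 18, 20]
Mean = 74/7
Median = 11
Freq: {20: 1, 3: 2, 18: 1, 5: 1, 14: 1, 11: 1}
Mode: [3]

Mean=74/7, Median=11, Mode=3


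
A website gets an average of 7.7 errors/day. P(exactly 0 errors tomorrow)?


Poisson(λ=7.7): P(X=0) = e^(-λ)×λ^k/k!
= e^(-7.7) × 7.7^0 / 0!
≈ 0.0004528271829 × 1 / 1 ≈ 0.000453

P(X=0) ≈ 0.000453 ≈ 0.05%


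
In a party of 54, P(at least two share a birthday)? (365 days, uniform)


P(all different) = Π(365-i)/365 for i=0..53
= 0.016123
P(match) = 1 - 0.016123 = 0.983877

P ≈ 0.9839 ≈ 98.39%


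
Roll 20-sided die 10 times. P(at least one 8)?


P(no 8)^10 = (19/20)^10 = 6131066257801/10240000000000
P(≥1) = 1 - 6131066257801/10240000000000 = 4108933742199/10240000000000

P = 4108933742199/10240000000000 ≈ 40.13%


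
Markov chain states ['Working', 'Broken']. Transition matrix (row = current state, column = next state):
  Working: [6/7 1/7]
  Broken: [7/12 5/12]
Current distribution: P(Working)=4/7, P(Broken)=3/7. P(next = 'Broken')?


P(next=Broken) = Σᵢ P(now=i)×P(i→Broken)
= 4/7×1/7 + 3/7×5/12
= 4/49 + 5/28 = 51/196

P = 51/196 ≈ 0.2602


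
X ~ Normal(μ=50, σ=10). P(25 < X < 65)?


z₁=(25-50)/10=-2.5, z₂=(65-50)/10=1.5
P = Φ(1.5) - Φ(-2.5) = 0.933193 - 0.006210 = 0.926983 ≈ 0.9270

P(25 < X < 65) ≈ 0.9270


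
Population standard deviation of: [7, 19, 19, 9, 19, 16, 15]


Mean = 104/7
  (7-104/7)²=3025/49
  (19-104/7)²=841/49
  (19-104/7)²=841/49
  (9-104/7)²=1681/49
  (19-104/7)²=841/49
  (16-104/7)²=64/49
  (15-104/7)²=1/49
Σ(x-μ)² = 1042/7
σ² = (1042/7)/7 = 1042/49

σ = √(1042/49) ≈ 4.6114


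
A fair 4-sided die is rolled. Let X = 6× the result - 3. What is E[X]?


E[die] = (1+4)/2 = 5/2
E[X] = 6×5/2 - 3 = 12

E[X] = 12


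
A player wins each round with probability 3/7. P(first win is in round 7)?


Geometric: P(X=7) = (1-p)^(k-1)×p = (4/7)^6×3/7 = 12288/823543

P(X=7) = 12288/823543 ≈ 1.49%


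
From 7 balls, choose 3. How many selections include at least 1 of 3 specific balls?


Complement: C(7,3) - C(4,3) = 35 - 4 = 31

31


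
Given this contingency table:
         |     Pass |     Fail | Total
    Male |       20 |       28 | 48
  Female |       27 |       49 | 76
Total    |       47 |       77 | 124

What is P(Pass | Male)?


P(Pass | Male) = 20/(20+28) = 20/48 = 5/12

P(Pass|Male) = 5/12 ≈ 41.67%


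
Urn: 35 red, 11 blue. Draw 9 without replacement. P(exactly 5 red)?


Hypergeometric: C(35,5)×C(11,4)/C(46,9)
= 324632×330/1101716330 = 973896/10015603

P(X=5) = 973896/10015603 ≈ 9.72%


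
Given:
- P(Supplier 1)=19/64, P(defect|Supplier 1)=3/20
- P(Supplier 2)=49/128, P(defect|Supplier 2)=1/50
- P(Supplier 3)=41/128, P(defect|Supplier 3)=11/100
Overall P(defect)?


P(B) = Σ P(B|Aᵢ)×P(Aᵢ)
  3/20×19/64 = 57/1280
  1/50×49/128 = 49/6400
  11/100×41/128 = 451/12800
Sum = 1119/12800

P(defect) = 1119/12800 ≈ 8.74%


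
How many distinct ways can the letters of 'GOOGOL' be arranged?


Letters: 6, freq: {'G': 2, 'O': 3, 'L': 1}
6!/(2!×3!×1!) = 720/12 = 60

60


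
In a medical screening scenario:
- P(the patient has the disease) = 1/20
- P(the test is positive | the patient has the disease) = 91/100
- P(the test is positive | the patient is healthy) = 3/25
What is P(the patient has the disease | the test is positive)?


Using Bayes' theorem:
P(A|B) = P(B|A)·P(A) / P(B)

P(the test is positive) = 91/100 × 1/20 + 3/25 × 19/20
= 91/2000 + 57/500 = 319/2000

P(the patient has the disease|the test is positive) = (91/2000) / (319/2000) = 91/319

P(the patient has the disease|the test is positive) = 91/319 ≈ 28.53%


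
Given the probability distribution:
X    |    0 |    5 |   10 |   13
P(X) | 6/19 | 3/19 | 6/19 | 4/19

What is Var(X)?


E[X] = 127/19
E[X²] = 1351/19
Var(X) = E[X²] - (E[X])² = 1351/19 - 16129/361 = 9540/361

Var(X) = 9540/361 ≈ 26.4266


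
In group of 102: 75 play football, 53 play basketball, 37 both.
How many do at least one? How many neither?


|A∪B| = 75+53-37 = 91
Neither = 102-91 = 11

At least one: 91; Neither: 11


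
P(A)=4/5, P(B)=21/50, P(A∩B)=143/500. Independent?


P(A)×P(B) = 42/125
P(A∩B) = 143/500
Not equal → NOT independent

No, not independent


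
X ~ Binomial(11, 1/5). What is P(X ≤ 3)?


P(X ≤ 3) = Σ P(X=i) for i=0..3
P(X=0) = 4194304/48828125
P(X=1) = 11534336/48828125
P(X=2) = 2883584/9765625
P(X=3) = 2162688/9765625
Sum = 65536/78125

P(X ≤ 3) = 65536/78125 ≈ 83.89%


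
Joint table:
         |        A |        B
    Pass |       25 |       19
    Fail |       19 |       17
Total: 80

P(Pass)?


P(Pass) = (25+19)/80 = 44/80 = 11/20

P(Pass) = 11/20 ≈ 55.00%


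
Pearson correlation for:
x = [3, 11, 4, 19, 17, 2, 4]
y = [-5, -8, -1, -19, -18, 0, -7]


n=7, Σx=60, Σy=-58, Σxy=-802, Σx²=816, Σy²=824
r = (7×(-802) - 60×(-58))/√((7×816 - 60²)(7×824 - (-58)²))
= -2134/√(2112×2404) = -2134/√5077248 ≈ -2134/2253.2749 ≈ -0.9471

r ≈ -0.9471


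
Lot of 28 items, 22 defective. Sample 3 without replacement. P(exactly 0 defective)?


Hypergeometric: C(22,0)×C(6,3)/C(28,3)
= 1×20/3276 = 5/819

P(X=0) = 5/819 ≈ 0.61%


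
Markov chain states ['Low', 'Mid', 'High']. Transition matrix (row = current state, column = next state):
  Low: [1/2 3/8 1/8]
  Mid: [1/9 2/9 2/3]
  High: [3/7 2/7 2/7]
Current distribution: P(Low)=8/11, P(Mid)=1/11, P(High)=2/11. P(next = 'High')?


P(next=High) = Σᵢ P(now=i)×P(i→High)
= 8/11×1/8 + 1/11×2/3 + 2/11×2/7
= 1/11 + 2/33 + 4/77 = 47/231

P = 47/231 ≈ 0.2035


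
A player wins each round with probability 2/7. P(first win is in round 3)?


Geometric: P(X=3) = (1-p)^(k-1)×p = (5/7)^2×2/7 = 50/343

P(X=3) = 50/343 ≈ 14.58%


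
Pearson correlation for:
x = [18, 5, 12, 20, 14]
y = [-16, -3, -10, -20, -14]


n=5, Σx=69, Σy=-63, Σxy=-1019, Σx²=1089, Σy²=961
r = (5×(-1019) - 69×(-63))/√((5×1089 - 69²)(5×961 - (-63)²))
= -748/√(684×836) = -748/√571824 ≈ -748/756.1905 ≈ -0.9892

r ≈ -0.9892


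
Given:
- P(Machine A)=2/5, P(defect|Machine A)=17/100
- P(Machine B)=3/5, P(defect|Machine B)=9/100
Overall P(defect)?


P(B) = Σ P(B|Aᵢ)×P(Aᵢ)
  17/100×2/5 = 17/250
  9/100×3/5 = 27/500
Sum = 61/500

P(defect) = 61/500 ≈ 12.20%


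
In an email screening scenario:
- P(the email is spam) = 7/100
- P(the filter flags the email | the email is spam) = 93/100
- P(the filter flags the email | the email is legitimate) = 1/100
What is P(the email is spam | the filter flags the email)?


Using Bayes' theorem:
P(A|B) = P(B|A)·P(A) / P(B)

P(the filter flags the email) = 93/100 × 7/100 + 1/100 × 93/100
= 651/10000 + 93/10000 = 93/1250

P(the email is spam|the filter flags the email) = (651/10000) / (93/1250) = 7/8

P(the email is spam|the filter flags the email) = 7/8 ≈ 87.50%


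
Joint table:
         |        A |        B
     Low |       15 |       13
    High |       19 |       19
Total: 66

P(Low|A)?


P(Low|A) = 15/(15+19) = 15/34

P = 15/34 ≈ 44.12%


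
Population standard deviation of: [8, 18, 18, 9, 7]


Mean = 60/5 = 12
  (8-12)²=16
  (18-12)²=36
  (18-12)²=36
  (9-12)²=9
  (7-12)²=25
Σ(x-μ)² = 122
σ² = 122/5

σ = √(122/5) ≈ 4.9396


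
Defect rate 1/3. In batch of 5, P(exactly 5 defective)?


Binomial: P(X=5) = C(5,5)×p^5×(1-p)^0
= 1 × 1/243 × 1 = 1/243

P(X=5) = 1/243 ≈ 0.41%


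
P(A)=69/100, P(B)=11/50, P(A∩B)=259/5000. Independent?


P(A)×P(B) = 759/5000
P(A∩B) = 259/5000
Not equal → NOT independent

No, not independent


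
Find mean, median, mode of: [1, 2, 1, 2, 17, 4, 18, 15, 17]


Sorted: [1, 1, 2, 2, 4, 15, 17, 17, 18]
Mean = 77/9
Median = 4
Freq: {1: 2, 2: 2, 17: 2, 4: 1, 18: 1, 15: 1}
Mode: [1, 2, 17]

Mean=77/9, Median=4, Mode=[1, 2, 17]


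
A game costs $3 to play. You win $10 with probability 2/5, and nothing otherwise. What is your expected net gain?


E[gain] = (10-3)×2/5 + (-3)×3/5
= 14/5 - 9/5 = 1

Expected net gain = $1 ≈ $1.00


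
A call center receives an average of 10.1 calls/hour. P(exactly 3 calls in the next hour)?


Poisson(λ=10.1): P(X=3) = e^(-λ)×λ^k/k!
= e^(-10.1) × 10.1^3 / 3!
≈ 4.107955523e-05 × 1030.301 / 6 ≈ 0.007054

P(X=3) ≈ 0.007054 ≈ 0.71%


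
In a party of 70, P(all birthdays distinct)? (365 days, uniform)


P(all different) = Π(365-i)/365 for i=0..69
= (365/365)×(364/365)×...×(296/365)
= 0.000840

P ≈ 0.0008 ≈ 0.08%


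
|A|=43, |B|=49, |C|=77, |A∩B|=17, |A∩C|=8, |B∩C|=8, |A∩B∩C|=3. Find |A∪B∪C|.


|A∪B∪C| = 43+49+77-17-8-8+3 = 139

|A∪B∪C| = 139


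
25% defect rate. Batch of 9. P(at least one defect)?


P(all good) = (3/4)^9 = 19683/262144
P(≥1 defect) = 242461/262144

P = 242461/262144 ≈ 92.49%


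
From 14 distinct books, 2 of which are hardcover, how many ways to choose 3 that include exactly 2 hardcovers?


Choose 2 of the 2 hardcovers and 1 of the other 12 books:
C(2,2)×C(12,1) = 1×12 = 12

12


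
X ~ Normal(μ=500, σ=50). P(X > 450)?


z = (450-500)/50 = -1.0
P(X > 450) = 1 - P(Z ≤ -1.0) = 1 - 0.1587 = 0.8413

P(X > 450) ≈ 0.8413


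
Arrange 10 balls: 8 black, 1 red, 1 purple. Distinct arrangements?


10!/(8!×1!×1!) = 90

90


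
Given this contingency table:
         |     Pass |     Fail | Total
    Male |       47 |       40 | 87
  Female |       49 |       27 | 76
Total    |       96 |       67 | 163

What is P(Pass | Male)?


P(Pass | Male) = 47/(47+40) = 47/87

P(Pass|Male) = 47/87 ≈ 54.02%


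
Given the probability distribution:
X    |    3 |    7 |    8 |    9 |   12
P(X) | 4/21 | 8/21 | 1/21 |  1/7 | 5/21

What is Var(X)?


E[X] = 163/21
E[X²] = 485/7
Var(X) = E[X²] - (E[X])² = 485/7 - 26569/441 = 3986/441

Var(X) = 3986/441 ≈ 9.0385


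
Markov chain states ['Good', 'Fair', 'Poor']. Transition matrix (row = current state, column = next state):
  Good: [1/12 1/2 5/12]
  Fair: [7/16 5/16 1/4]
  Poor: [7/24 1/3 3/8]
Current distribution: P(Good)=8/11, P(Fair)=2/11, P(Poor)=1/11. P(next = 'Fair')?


P(next=Fair) = Σᵢ P(now=i)×P(i→Fair)
= 8/11×1/2 + 2/11×5/16 + 1/11×1/3
= 4/11 + 5/88 + 1/33 = 119/264

P = 119/264 ≈ 0.4508


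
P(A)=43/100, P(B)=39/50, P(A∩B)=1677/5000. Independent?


P(A)×P(B) = 1677/5000
P(A∩B) = 1677/5000
Equal ✓ → Independent

Yes, independent


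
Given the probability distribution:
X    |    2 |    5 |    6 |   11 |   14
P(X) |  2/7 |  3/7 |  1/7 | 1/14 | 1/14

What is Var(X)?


E[X] = 75/14
E[X²] = 555/14
Var(X) = E[X²] - (E[X])² = 555/14 - 5625/196 = 2145/196

Var(X) = 2145/196 ≈ 10.9439


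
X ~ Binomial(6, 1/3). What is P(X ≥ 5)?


P(X ≥ 5) = Σ P(X=i) for i=5..6
P(X=5) = 4/243
P(X=6) = 1/729
Sum = 13/729

P(X ≥ 5) = 13/729 ≈ 1.78%


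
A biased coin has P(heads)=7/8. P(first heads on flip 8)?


Geometric: P(X=8) = (1-p)^(k-1)×p = (1/8)^7×7/8 = 7/16777216

P(X=8) = 7/16777216 ≈ 0.00%


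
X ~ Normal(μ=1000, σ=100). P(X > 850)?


z = (850-1000)/100 = -1.5
P(X > 850) = 1 - P(Z ≤ -1.5) = 1 - 0.0668 = 0.9332

P(X > 850) ≈ 0.9332


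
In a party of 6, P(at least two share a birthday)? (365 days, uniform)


P(all different) = Π(365-i)/365 for i=0..5
= 0.959538
P(match) = 1 - 0.959538 = 0.040462

P ≈ 0.0405 ≈ 4.05%


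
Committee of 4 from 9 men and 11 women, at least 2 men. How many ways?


Count by #men:
  2M,2W: C(9,2)×C(11,2)=1980
  3M,1W: C(9,3)×C(11,1)=924
  4M,0W: C(9,4)×C(11,0)=126
Total = 3030

3030


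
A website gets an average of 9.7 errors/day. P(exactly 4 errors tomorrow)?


Poisson(λ=9.7): P(X=4) = e^(-λ)×λ^k/k!
= e^(-9.7) × 9.7^4 / 4!
≈ 6.128349505e-05 × 8852.9281 / 24 ≈ 0.022606

P(X=4) ≈ 0.022606 ≈ 2.26%


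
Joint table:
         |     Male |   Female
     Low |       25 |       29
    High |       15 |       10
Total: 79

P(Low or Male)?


P(Low∨Male) = P(Low) + P(Male) - P(Low∧Male)
= (54 + 40 - 25)/79 = 69/79

P = 69/79 ≈ 87.34%


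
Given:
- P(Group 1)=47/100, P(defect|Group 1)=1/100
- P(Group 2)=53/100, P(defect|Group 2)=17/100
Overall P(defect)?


P(B) = Σ P(B|Aᵢ)×P(Aᵢ)
  1/100×47/100 = 47/10000
  17/100×53/100 = 901/10000
Sum = 237/2500

P(defect) = 237/2500 ≈ 9.48%


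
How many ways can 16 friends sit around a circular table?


Circular arrangements of 16 distinct objects: fix one position to break rotational symmetry.
(n-1)! = 15! = 1307674368000

1307674368000


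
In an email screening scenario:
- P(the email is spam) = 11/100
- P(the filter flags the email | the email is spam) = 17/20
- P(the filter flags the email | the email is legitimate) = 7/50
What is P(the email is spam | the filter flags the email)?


Using Bayes' theorem:
P(A|B) = P(B|A)·P(A) / P(B)

P(the filter flags the email) = 17/20 × 11/100 + 7/50 × 89/100
= 187/2000 + 623/5000 = 2181/10000

P(the email is spam|the filter flags the email) = (187/2000) / (2181/10000) = 935/2181

P(the email is spam|the filter flags the email) = 935/2181 ≈ 42.87%


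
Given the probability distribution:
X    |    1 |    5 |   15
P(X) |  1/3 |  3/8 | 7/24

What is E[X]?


E[X] = Σ x·P(X=x)
= (1)×(1/3) + (5)×(3/8) + (15)×(7/24)
= 79/12

E[X] = 79/12


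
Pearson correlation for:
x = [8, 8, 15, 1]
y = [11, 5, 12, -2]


n=4, Σx=32, Σy=26, Σxy=306, Σx²=354, Σy²=294
r = (4×306 - 32×26)/√((4×354 - 32²)(4×294 - 26²))
= 392/√(392×500) = 392/√196000 ≈ 392/442.7189 ≈ 0.8854

r ≈ 0.8854


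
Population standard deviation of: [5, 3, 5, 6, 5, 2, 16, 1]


Mean = 43/8
  (5-43/8)²=9/64
  (3-43/8)²=361/64
  (5-43/8)²=9/64
  (6-43/8)²=25/64
  (5-43/8)²=9/64
  (2-43/8)²=729/64
  (16-43/8)²=7225/64
  (1-43/8)²=1225/64
Σ(x-μ)² = 1199/8
σ² = (1199/8)/8 = 1199/64

σ = √(1199/64) ≈ 4.3283


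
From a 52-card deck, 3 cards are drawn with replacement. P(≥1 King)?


P(not a King) = 48/52 = 12/13
P(none in 3 draws) = (12/13)^3 = 1728/2197
P(≥1 King) = 1 - 1728/2197 = 469/2197

P = 469/2197 ≈ 21.35%


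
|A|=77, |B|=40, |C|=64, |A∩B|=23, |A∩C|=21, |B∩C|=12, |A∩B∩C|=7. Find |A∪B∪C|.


|A∪B∪C| = 77+40+64-23-21-12+7 = 132

|A∪B∪C| = 132


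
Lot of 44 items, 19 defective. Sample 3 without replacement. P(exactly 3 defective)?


Hypergeometric: C(19,3)×C(25,0)/C(44,3)
= 969×1/13244 = 969/13244

P(X=3) = 969/13244 ≈ 7.32%


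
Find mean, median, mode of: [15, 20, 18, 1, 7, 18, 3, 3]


Sorted: [1, 3, 3, 7, 15, 18, 18, 20]
Mean = 85/8
Median = 11
Freq: {15: 1, 20: 1, 18: 2, 1: 1, 7: 1, 3: 2}
Mode: [3, 18]

Mean=85/8, Median=11, Mode=[3, 18]


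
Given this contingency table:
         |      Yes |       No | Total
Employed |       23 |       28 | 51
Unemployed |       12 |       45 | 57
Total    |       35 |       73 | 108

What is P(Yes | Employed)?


P(Yes | Employed) = 23/(23+28) = 23/51

P(Yes|Employed) = 23/51 ≈ 45.10%


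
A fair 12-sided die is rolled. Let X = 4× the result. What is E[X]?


E[die] = (1+12)/2 = 13/2
E[X] = 4 × 13/2 = 26

E[X] = 26


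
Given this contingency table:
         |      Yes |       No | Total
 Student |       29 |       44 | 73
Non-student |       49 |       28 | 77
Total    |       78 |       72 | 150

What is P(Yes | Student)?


P(Yes | Student) = 29/(29+44) = 29/73

P(Yes|Student) = 29/73 ≈ 39.73%


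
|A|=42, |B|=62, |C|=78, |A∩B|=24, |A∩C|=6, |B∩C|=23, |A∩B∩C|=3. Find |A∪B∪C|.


|A∪B∪C| = 42+62+78-24-6-23+3 = 132

|A∪B∪C| = 132


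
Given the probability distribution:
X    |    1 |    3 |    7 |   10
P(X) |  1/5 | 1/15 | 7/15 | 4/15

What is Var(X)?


E[X] = 19/3
E[X²] = 151/3
Var(X) = E[X²] - (E[X])² = 151/3 - 361/9 = 92/9

Var(X) = 92/9 ≈ 10.2222


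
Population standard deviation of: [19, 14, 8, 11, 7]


Mean = 59/5
  (19-59/5)²=1296/25
  (14-59/5)²=121/25
  (8-59/5)²=361/25
  (11-59/5)²=16/25
  (7-59/5)²=576/25
Σ(x-μ)² = 474/5
σ² = (474/5)/5 = 474/25

σ = √(474/25) ≈ 4.3543


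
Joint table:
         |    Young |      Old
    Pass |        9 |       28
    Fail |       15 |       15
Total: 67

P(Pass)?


P(Pass) = (9+28)/67 = 37/67

P(Pass) = 37/67 ≈ 55.22%
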